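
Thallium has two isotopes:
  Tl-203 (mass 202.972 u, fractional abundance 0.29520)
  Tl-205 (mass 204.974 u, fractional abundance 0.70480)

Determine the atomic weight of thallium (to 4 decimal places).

204.3830 u

Average mass = Σ (abundance × isotope mass) = 0.29520 × 202.972 + 0.70480 × 204.974
= 59.91733 + 144.46568 = 204.38301 u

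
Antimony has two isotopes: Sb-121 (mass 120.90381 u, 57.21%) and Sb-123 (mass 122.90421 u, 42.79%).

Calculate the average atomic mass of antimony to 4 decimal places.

Average mass = Σ (abundance × isotope mass) = 0.5721 × 120.90381 + 0.4279 × 122.90421
= 69.169070 + 52.590711 = 121.759781 u

121.7598 u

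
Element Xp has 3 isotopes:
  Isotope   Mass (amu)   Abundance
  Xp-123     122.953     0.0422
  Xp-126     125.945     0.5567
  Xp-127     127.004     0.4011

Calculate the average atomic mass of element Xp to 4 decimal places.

Weight each isotope mass by its fractional abundance: 0.0422 × 122.953 + 0.5567 × 125.945 + 0.4011 × 127.004
= 5.18862 + 70.11358 + 50.94130 = 126.24350 amu

126.2435 amu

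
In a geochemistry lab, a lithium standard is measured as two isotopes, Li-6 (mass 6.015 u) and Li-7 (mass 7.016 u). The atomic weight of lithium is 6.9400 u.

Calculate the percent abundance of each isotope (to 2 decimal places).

Li-6: 7.59%, Li-7: 92.41%

Writing the weighted mean with unknown fraction x of Li-6:
6.015·x + 7.016·(1 − x) = 6.9400
(6.015 − 7.016)·x = 6.9400 − 7.016
x = -0.0760 / -1.001 = 0.07592 → 7.59% Li-6, 92.41% Li-7.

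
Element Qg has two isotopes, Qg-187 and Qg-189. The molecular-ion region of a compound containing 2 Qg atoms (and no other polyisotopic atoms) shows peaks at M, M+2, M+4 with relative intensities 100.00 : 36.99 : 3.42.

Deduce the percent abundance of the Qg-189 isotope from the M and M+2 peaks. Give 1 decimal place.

Write p for the Qg-187 fraction. I(M+2)/I(M) = [C(2,1)·p^1·(1−p)] / p^2 = 2·(1−p)/p = 36.99/100.00 = 0.3699
(1−p)/p = 0.3699/2 = 0.1850  ⇒  p = 1/(1 + 0.1850) = 0.8439
Qg-187: 84.4%, Qg-189: 15.6%.

15.6%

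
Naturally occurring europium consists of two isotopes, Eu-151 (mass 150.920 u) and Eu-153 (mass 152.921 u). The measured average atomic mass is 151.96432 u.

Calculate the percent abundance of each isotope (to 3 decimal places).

Eu-151: 47.810%, Eu-153: 52.190%

Writing the weighted mean with unknown fraction x of Eu-151:
150.920·x + 152.921·(1 − x) = 151.96432
(150.920 − 152.921)·x = 151.96432 − 152.921
x = -0.95668 / -2.001 = 0.47810 → 47.810% Eu-151, 52.190% Eu-153.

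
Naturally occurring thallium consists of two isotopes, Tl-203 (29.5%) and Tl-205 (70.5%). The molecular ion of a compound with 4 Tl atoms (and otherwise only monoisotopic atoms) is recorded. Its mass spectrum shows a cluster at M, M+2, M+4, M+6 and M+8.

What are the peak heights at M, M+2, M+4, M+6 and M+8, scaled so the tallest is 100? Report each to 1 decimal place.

Expanding (0.295 + 0.705)^4:
P(M) = 0.295^4 = 0.007573
P(M+2) = 4 × 0.295^3 × 0.705^1 = 0.072396
P(M+4) = 6 × 0.295^2 × 0.705^2 = 0.259522
P(M+6) = 4 × 0.295^1 × 0.705^3 = 0.413475
P(M+8) = 0.705^4 = 0.247034
The M+6 peak is largest (0.413475); scaling to 100 gives 1.8 : 17.5 : 62.8 : 100.0 : 59.7.

1.8 : 17.5 : 62.8 : 100.0 : 59.7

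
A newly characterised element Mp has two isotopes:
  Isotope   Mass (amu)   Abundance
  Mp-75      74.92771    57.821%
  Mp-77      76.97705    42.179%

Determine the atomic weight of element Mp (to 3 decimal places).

75.792 amu

Weight each isotope mass by its fractional abundance: 0.57821 × 74.92771 + 0.42179 × 76.97705
= 43.323951 + 32.468150 = 75.792101 amu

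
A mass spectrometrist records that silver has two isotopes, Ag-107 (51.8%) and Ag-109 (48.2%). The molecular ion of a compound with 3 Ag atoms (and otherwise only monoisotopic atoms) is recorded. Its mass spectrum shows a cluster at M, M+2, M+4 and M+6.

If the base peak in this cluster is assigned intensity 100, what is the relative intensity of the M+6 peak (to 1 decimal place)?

(0.518 + 0.482)^3 gives M 0.1390, M+2 0.3880, M+4 0.3610, M+6 0.1120; the largest is M+2.
P(M+2) = C(3,1) × 0.518^2 × 0.482^1 = 3 × 0.268324 × 0.4820 = 0.387997 (base)
P(M+6) = C(3,3) × 0.518^0 × 0.482^3 = 1 × 1.0000 × 0.11198017 = 0.111980
Relative intensity = 0.111980 / 0.387997 × 100 = 28.9

28.9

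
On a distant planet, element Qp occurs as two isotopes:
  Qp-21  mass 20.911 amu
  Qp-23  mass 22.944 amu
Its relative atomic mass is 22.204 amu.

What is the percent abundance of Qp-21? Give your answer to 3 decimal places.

36.399%

With x = fraction of Qp-21 (so Qp-23 is 1 − x):
20.911·x + 22.944·(1 − x) = 22.204
(20.911 − 22.944)·x = 22.204 − 22.944
x = -0.740 / -2.033 = 0.36399 → 36.399% Qp-21, 63.601% Qp-23.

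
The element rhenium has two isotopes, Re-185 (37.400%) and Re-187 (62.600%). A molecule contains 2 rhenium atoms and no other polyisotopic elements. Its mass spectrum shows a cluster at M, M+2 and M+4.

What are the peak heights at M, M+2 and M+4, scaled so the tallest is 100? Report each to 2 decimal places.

29.87 : 100.00 : 83.69

The 2 Re atoms are independent, so intensities follow the terms of (0.37400 + 0.62600)^2.
P(M) = 0.37400^2 = 0.139876
P(M+2) = 2 × 0.37400^1 × 0.62600^1 = 0.468248
P(M+4) = 0.62600^2 = 0.391876
The M+2 peak is largest (0.468248); scaling to 100 gives 29.87 : 100.00 : 83.69.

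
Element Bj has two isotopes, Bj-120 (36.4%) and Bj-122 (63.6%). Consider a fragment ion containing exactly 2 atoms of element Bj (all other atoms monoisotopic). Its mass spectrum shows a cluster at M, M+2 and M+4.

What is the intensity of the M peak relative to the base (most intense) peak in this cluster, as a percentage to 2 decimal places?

Term probabilities: M 0.1325, M+2 0.4630, M+4 0.4045. Base peak = M+2.
P(M+2) = C(2,1) × 0.364^1 × 0.636^1 = 2 × 0.3640 × 0.6360 = 0.463008 (base)
P(M) = C(2,0) × 0.364^2 × 0.636^0 = 1 × 0.132496 × 1.0000 = 0.132496
Relative intensity = 0.132496 / 0.463008 × 100 = 28.62

28.62%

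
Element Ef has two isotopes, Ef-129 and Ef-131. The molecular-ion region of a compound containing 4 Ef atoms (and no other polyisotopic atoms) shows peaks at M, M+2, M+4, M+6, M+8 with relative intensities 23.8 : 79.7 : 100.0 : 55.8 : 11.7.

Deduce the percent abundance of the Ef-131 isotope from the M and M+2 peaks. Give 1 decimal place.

45.6%

Let p = fractional abundance of Ef-129. I(M+2)/I(M) = [C(4,1)·p^3·(1−p)] / p^4 = 4·(1−p)/p = 79.7/23.8 = 3.3487
(1−p)/p = 3.3487/4 = 0.8372  ⇒  p = 1/(1 + 0.8372) = 0.5443
Ef-129: 54.4%, Ef-131: 45.6%.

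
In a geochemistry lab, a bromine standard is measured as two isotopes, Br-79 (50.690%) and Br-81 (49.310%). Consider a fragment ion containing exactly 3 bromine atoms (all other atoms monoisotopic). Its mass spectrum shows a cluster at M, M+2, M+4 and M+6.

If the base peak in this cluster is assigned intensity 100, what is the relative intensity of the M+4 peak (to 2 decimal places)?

Term probabilities: M 0.1302, M+2 0.3801, M+4 0.3698, M+6 0.1199. Base peak = M+2.
P(M+2) = C(3,1) × 0.50690^2 × 0.49310^1 = 3 × 0.25694761 × 0.4931 = 0.380103 (base)
P(M+4) = C(3,2) × 0.50690^1 × 0.49310^2 = 3 × 0.5069 × 0.24314761 = 0.369755
Relative intensity = 0.369755 / 0.380103 × 100 = 97.28

97.28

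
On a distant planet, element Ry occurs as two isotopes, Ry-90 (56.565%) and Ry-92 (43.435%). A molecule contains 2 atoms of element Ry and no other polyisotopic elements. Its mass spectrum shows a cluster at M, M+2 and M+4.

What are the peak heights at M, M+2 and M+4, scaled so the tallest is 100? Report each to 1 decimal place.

Each Ry atom is independently Ry-90 (p = 0.56565) or Ry-92 (q = 0.43435); the cluster is the binomial expansion (p + q)^2.
P(M) = 0.56565^2 = 0.319960
P(M+2) = 2 × 0.56565^1 × 0.43435^1 = 0.491380
P(M+4) = 0.43435^2 = 0.188660
The M+2 peak is largest (0.491380); scaling to 100 gives 65.1 : 100.0 : 38.4.

65.1 : 100.0 : 38.4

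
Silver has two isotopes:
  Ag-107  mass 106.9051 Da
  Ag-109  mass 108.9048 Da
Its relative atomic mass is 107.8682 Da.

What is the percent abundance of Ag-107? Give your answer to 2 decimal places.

51.84%

With x = fraction of Ag-107 (so Ag-109 is 1 − x):
106.9051·x + 108.9048·(1 − x) = 107.8682
(106.9051 − 108.9048)·x = 107.8682 − 108.9048
x = -1.0366 / -1.9997 = 0.51838 → 51.84% Ag-107, 48.16% Ag-109.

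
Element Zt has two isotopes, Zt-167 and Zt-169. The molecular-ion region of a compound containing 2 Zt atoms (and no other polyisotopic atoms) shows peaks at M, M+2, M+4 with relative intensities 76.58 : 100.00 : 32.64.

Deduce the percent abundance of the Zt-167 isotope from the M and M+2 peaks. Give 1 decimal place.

If p is the fraction of Zt that is Zt-167, then I(M+2)/I(M) = [C(2,1)·p^1·(1−p)] / p^2 = 2·(1−p)/p = 100.00/76.58 = 1.3058
(1−p)/p = 1.3058/2 = 0.6529  ⇒  p = 1/(1 + 0.6529) = 0.6050
Zt-167: 60.5%, Zt-169: 39.5%.

60.5%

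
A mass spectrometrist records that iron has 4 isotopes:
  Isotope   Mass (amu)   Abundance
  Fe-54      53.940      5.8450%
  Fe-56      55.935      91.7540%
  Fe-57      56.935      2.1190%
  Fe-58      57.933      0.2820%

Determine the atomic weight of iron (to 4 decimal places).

Average mass = Σ (abundance × isotope mass) = 0.058450 × 53.940 + 0.917540 × 55.935 + 0.021190 × 56.935 + 0.002820 × 57.933
= 3.15279 + 51.32260 + 1.20645 + 0.16337 = 55.84521 amu

55.8452 amu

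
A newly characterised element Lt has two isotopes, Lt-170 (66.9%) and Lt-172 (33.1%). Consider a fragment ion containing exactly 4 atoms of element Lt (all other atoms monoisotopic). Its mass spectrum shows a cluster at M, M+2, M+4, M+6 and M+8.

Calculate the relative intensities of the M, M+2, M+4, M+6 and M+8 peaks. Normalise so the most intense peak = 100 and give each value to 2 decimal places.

50.53 : 100.00 : 74.22 : 24.48 : 3.03

Each Lt atom is independently Lt-170 (p = 0.669) or Lt-172 (q = 0.331); the cluster is the binomial expansion (p + q)^4.
P(M) = 0.669^4 = 0.200311
P(M+2) = 4 × 0.669^3 × 0.331^1 = 0.396430
P(M+4) = 6 × 0.669^2 × 0.331^2 = 0.294211
P(M+6) = 4 × 0.669^1 × 0.331^3 = 0.097044
P(M+8) = 0.331^4 = 0.012004
The M+2 peak is largest (0.396430); scaling to 100 gives 50.53 : 100.00 : 74.22 : 24.48 : 3.03.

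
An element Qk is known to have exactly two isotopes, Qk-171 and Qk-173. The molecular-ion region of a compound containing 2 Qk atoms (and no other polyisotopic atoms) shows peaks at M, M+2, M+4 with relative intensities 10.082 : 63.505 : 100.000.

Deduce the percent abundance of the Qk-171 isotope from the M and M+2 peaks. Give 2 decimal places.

24.10%

Let p = fractional abundance of Qk-171. I(M+2)/I(M) = [C(2,1)·p^1·(1−p)] / p^2 = 2·(1−p)/p = 63.505/10.082 = 6.2988
(1−p)/p = 6.2988/2 = 3.1494  ⇒  p = 1/(1 + 3.1494) = 0.2410
Qk-171: 24.10%, Qk-173: 75.90%.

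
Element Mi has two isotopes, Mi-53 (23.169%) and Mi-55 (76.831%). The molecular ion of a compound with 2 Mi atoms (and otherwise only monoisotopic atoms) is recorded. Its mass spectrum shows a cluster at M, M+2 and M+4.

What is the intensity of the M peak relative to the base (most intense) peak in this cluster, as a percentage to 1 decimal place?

(0.23169 + 0.76831)^2 gives M 0.0537, M+2 0.3560, M+4 0.5903; the largest is M+4.
P(M+4) = C(2,2) × 0.23169^0 × 0.76831^2 = 1 × 1.0000 × 0.59030026 = 0.590300 (base)
P(M) = C(2,0) × 0.23169^2 × 0.76831^0 = 1 × 0.05368026 × 1.0000 = 0.053680
Relative intensity = 0.053680 / 0.590300 × 100 = 9.1

9.1%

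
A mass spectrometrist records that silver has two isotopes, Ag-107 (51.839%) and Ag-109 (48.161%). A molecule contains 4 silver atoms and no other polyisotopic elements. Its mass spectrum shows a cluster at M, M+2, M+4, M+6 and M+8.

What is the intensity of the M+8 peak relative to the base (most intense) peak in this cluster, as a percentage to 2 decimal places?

14.39%

Term probabilities: M 0.0722, M+2 0.2684, M+4 0.3740, M+6 0.2316, M+8 0.0538. Base peak = M+4.
P(M+4) = C(4,2) × 0.51839^2 × 0.48161^2 = 6 × 0.26872819 × 0.23194819 = 0.373986 (base)
P(M+8) = C(4,4) × 0.51839^0 × 0.48161^4 = 1 × 1.0000 × 0.05379996 = 0.053800
Relative intensity = 0.053800 / 0.373986 × 100 = 14.39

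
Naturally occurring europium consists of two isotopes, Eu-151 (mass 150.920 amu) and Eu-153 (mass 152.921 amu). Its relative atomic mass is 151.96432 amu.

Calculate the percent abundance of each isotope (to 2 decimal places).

Eu-151: 47.81%, Eu-153: 52.19%

Let x be the fractional abundance of Eu-151; then Eu-153 has abundance 1 − x.
150.920·x + 152.921·(1 − x) = 151.96432
(150.920 − 152.921)·x = 151.96432 − 152.921
x = -0.95668 / -2.001 = 0.47810 → 47.81% Eu-151, 52.19% Eu-153.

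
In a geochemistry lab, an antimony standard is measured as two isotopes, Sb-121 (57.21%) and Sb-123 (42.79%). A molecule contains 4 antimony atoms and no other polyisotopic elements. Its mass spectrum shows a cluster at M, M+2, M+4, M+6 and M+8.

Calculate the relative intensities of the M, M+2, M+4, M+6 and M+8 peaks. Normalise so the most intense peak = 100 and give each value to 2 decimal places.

Each Sb atom is independently Sb-121 (p = 0.5721) or Sb-123 (q = 0.4279); the cluster is the binomial expansion (p + q)^4.
P(M) = 0.5721^4 = 0.107124
P(M+2) = 4 × 0.5721^3 × 0.4279^1 = 0.320493
P(M+4) = 6 × 0.5721^2 × 0.4279^2 = 0.359567
P(M+6) = 4 × 0.5721^1 × 0.4279^3 = 0.179291
P(M+8) = 0.4279^4 = 0.033525
The M+4 peak is largest (0.359567); scaling to 100 gives 29.79 : 89.13 : 100.00 : 49.86 : 9.32.

29.79 : 89.13 : 100.00 : 49.86 : 9.32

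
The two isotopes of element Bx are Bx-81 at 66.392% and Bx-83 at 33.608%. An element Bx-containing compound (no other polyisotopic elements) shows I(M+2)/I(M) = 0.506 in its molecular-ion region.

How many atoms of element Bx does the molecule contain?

1

With n Bx atoms, P(M+2)/P(M) = C(n,1)·p^(n−1)q / p^n = n·q/p = n · 0.33608/0.66392.
n = 0.506 × 0.66392/0.33608 = 1.00 ≈ 1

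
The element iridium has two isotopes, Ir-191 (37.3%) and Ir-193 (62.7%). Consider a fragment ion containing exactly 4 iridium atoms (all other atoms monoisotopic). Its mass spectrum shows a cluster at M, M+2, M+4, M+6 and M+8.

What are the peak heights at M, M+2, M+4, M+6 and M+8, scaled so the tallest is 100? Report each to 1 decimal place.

5.3 : 35.4 : 89.2 : 100.0 : 42.0

Expanding (0.373 + 0.627)^4:
P(M) = 0.373^4 = 0.019357
P(M+2) = 4 × 0.373^3 × 0.627^1 = 0.130153
P(M+4) = 6 × 0.373^2 × 0.627^2 = 0.328174
P(M+6) = 4 × 0.373^1 × 0.627^3 = 0.367766
P(M+8) = 0.627^4 = 0.154550
The M+6 peak is largest (0.367766); scaling to 100 gives 5.3 : 35.4 : 89.2 : 100.0 : 42.0.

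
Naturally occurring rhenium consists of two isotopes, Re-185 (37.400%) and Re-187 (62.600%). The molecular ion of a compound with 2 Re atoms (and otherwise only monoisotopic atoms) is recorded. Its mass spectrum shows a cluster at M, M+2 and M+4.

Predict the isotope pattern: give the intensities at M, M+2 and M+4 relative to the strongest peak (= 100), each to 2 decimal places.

29.87 : 100.00 : 83.69

Expanding (0.37400 + 0.62600)^2:
P(M) = 0.37400^2 = 0.139876
P(M+2) = 2 × 0.37400^1 × 0.62600^1 = 0.468248
P(M+4) = 0.62600^2 = 0.391876
The M+2 peak is largest (0.468248); scaling to 100 gives 29.87 : 100.00 : 83.69.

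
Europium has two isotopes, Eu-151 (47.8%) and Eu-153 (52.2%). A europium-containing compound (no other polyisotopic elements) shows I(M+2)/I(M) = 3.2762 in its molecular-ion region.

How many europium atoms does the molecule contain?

For n independent Eu atoms, I(M+2)/I(M) = n · (abundance Eu-153) / (abundance Eu-151) = n · 0.522/0.478.
n = 3.2762 × 0.478/0.522 = 3.00 ≈ 3

3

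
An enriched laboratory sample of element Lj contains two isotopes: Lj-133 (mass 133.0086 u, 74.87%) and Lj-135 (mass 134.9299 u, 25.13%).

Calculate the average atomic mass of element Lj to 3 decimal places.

133.491 u

Ar = Σ fᵢ·mᵢ = 0.7487 × 133.0086 + 0.2513 × 134.9299
= 99.58354 + 33.90788 = 133.49142 u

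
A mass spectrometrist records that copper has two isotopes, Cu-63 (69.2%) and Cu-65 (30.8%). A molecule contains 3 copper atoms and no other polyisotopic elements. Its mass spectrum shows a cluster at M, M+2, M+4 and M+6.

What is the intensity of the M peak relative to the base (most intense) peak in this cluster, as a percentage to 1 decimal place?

74.9%

(0.692 + 0.308)^3 gives M 0.3314, M+2 0.4425, M+4 0.1969, M+6 0.0292; the largest is M+2.
P(M+2) = C(3,1) × 0.692^2 × 0.308^1 = 3 × 0.478864 × 0.3080 = 0.442470 (base)
P(M) = C(3,0) × 0.692^3 × 0.308^0 = 1 × 0.33137389 × 1.0000 = 0.331374
Relative intensity = 0.331374 / 0.442470 × 100 = 74.9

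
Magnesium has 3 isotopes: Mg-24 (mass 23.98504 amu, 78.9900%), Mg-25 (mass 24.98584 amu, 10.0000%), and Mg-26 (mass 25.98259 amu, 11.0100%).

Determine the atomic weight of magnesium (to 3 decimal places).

Ar = Σ fᵢ·mᵢ = 0.789900 × 23.98504 + 0.100000 × 24.98584 + 0.110100 × 25.98259
= 18.945783 + 2.498584 + 2.860683 = 24.305050 amu

24.305 amu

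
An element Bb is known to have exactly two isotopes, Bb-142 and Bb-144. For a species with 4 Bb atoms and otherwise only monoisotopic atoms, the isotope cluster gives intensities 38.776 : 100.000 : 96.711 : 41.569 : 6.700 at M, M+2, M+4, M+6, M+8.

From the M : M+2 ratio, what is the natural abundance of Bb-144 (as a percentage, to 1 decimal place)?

If p is the fraction of Bb that is Bb-142, then I(M+2)/I(M) = [C(4,1)·p^3·(1−p)] / p^4 = 4·(1−p)/p = 100.000/38.776 = 2.5789
(1−p)/p = 2.5789/4 = 0.6447  ⇒  p = 1/(1 + 0.6447) = 0.6080
Bb-142: 60.8%, Bb-144: 39.2%.

39.2%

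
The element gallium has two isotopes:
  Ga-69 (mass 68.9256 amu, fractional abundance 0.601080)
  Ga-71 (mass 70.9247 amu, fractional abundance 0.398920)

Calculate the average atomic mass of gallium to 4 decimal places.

Average mass = Σ (abundance × isotope mass) = 0.601080 × 68.9256 + 0.398920 × 70.9247
= 41.42980 + 28.29328 = 69.72308 amu

69.7231 amu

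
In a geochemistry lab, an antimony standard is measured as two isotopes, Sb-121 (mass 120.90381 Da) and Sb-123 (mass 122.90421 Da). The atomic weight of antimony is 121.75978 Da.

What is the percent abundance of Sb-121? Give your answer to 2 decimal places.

Writing the weighted mean with unknown fraction x of Sb-121:
120.90381·x + 122.90421·(1 − x) = 121.75978
(120.90381 − 122.90421)·x = 121.75978 − 122.90421
x = -1.14443 / -2.00040 = 0.57210 → 57.21% Sb-121, 42.79% Sb-123.

57.21%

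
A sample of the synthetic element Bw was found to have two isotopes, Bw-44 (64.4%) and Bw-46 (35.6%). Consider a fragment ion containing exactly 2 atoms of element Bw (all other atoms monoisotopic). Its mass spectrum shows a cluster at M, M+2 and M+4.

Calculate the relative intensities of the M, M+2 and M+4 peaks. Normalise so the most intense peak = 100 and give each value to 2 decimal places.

Expanding (0.644 + 0.356)^2:
P(M) = 0.644^2 = 0.414736
P(M+2) = 2 × 0.644^1 × 0.356^1 = 0.458528
P(M+4) = 0.356^2 = 0.126736
The M+2 peak is largest (0.458528); scaling to 100 gives 90.45 : 100.00 : 27.64.

90.45 : 100.00 : 27.64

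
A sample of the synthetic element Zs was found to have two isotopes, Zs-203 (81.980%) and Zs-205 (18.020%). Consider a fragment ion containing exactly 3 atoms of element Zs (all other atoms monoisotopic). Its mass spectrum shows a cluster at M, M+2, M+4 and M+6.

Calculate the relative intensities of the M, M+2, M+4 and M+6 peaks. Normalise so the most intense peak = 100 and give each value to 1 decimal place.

Each Zs atom is independently Zs-203 (p = 0.81980) or Zs-205 (q = 0.18020); the cluster is the binomial expansion (p + q)^3.
P(M) = 0.81980^3 = 0.550965
P(M+2) = 3 × 0.81980^2 × 0.18020^1 = 0.363322
P(M+4) = 3 × 0.81980^1 × 0.18020^2 = 0.079862
P(M+6) = 0.18020^3 = 0.005851
The M peak is largest (0.550965); scaling to 100 gives 100.0 : 65.9 : 14.5 : 1.1.

100.0 : 65.9 : 14.5 : 1.1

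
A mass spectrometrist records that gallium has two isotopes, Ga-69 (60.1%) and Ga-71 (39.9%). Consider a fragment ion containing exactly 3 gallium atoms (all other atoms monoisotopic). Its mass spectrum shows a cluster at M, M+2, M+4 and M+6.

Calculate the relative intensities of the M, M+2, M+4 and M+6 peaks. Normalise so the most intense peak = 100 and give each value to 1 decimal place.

50.2 : 100.0 : 66.4 : 14.7

The 3 Ga atoms are independent, so intensities follow the terms of (0.601 + 0.399)^3.
P(M) = 0.601^3 = 0.217082
P(M+2) = 3 × 0.601^2 × 0.399^1 = 0.432358
P(M+4) = 3 × 0.601^1 × 0.399^2 = 0.287039
P(M+6) = 0.399^3 = 0.063521
The M+2 peak is largest (0.432358); scaling to 100 gives 50.2 : 100.0 : 66.4 : 14.7.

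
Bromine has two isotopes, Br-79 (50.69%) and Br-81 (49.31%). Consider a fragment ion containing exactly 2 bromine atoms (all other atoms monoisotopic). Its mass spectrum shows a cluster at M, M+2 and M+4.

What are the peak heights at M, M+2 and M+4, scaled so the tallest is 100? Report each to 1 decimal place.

Expanding (0.5069 + 0.4931)^2:
P(M) = 0.5069^2 = 0.256948
P(M+2) = 2 × 0.5069^1 × 0.4931^1 = 0.499905
P(M+4) = 0.4931^2 = 0.243148
The M+2 peak is largest (0.499905); scaling to 100 gives 51.4 : 100.0 : 48.6.

51.4 : 100.0 : 48.6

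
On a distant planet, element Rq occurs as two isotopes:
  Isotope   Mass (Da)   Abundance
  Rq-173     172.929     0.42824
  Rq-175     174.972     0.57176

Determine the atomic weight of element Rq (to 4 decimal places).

Average mass = Σ (abundance × isotope mass) = 0.42824 × 172.929 + 0.57176 × 174.972
= 74.05511 + 100.04199 = 174.09710 Da

174.0971 Da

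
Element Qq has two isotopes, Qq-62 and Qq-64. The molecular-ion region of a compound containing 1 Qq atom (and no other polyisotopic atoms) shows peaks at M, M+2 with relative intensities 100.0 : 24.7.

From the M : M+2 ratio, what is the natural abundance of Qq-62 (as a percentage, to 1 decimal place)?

80.2%

Let p = fractional abundance of Qq-62. I(M+2)/I(M) = [C(1,1)·p^0·(1−p)] / p^1 = 1·(1−p)/p = 24.7/100.0 = 0.2470
(1−p)/p = 0.2470/1 = 0.2470  ⇒  p = 1/(1 + 0.2470) = 0.8019
Qq-62: 80.2%, Qq-64: 19.8%.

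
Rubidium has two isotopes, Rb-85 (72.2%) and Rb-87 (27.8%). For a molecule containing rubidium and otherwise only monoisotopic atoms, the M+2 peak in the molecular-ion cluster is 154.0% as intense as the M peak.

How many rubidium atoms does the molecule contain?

The M+2/M ratio from n Rb atoms is n · q/p = n · 0.278/0.722.
n = 1.540 × 0.722/0.278 = 4.00 ≈ 4

4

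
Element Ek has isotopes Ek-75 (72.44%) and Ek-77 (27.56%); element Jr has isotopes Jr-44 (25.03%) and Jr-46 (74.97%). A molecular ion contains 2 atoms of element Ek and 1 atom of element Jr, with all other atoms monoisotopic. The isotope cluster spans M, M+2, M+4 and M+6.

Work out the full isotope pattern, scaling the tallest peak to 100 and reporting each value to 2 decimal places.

26.62 : 100.00 : 64.53 : 11.54

Element Ek pattern (n=2): 0.52475536 : 0.39928928 : 0.07595536
Element Jr pattern (n=1): 0.2503 : 0.7497
Convolve the two distributions (both contribute in 2-u steps):
  M: 0.52475536×0.2503 = 0.131346
  M+2: 0.52475536×0.7497 + 0.39928928×0.2503 = 0.493351
  M+4: 0.39928928×0.7497 + 0.07595536×0.2503 = 0.318359
  M+6: 0.07595536×0.7497 = 0.056944
Scale to base peak (0.493351) = 100: 26.62 : 100.00 : 64.53 : 11.54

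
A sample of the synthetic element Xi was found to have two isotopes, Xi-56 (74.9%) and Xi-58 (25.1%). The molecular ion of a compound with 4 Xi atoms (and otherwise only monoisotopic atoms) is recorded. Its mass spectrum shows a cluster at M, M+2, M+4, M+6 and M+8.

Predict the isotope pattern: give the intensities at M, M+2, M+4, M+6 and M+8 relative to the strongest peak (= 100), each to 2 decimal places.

The 4 Xi atoms are independent, so intensities follow the terms of (0.749 + 0.251)^4.
P(M) = 0.749^4 = 0.314722
P(M+2) = 4 × 0.749^3 × 0.251^1 = 0.421871
P(M+4) = 6 × 0.749^2 × 0.251^2 = 0.212062
P(M+6) = 4 × 0.749^1 × 0.251^3 = 0.047376
P(M+8) = 0.251^4 = 0.003969
The M+2 peak is largest (0.421871); scaling to 100 gives 74.60 : 100.00 : 50.27 : 11.23 : 0.94.

74.60 : 100.00 : 50.27 : 11.23 : 0.94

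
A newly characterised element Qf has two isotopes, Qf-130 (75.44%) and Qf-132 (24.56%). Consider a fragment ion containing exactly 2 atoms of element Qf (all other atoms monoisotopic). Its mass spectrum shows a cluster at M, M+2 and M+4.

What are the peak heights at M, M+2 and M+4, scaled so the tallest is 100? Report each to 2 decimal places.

The 2 Qf atoms are independent, so intensities follow the terms of (0.7544 + 0.2456)^2.
P(M) = 0.7544^2 = 0.569119
P(M+2) = 2 × 0.7544^1 × 0.2456^1 = 0.370561
P(M+4) = 0.2456^2 = 0.060319
The M peak is largest (0.569119); scaling to 100 gives 100.00 : 65.11 : 10.60.

100.00 : 65.11 : 10.60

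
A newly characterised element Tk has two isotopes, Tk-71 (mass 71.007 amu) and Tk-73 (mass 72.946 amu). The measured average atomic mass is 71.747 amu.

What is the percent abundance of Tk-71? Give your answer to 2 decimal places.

Writing the weighted mean with unknown fraction x of Tk-71:
71.007·x + 72.946·(1 − x) = 71.747
(71.007 − 72.946)·x = 71.747 − 72.946
x = -1.199 / -1.939 = 0.61836 → 61.84% Tk-71, 38.16% Tk-73.

61.84%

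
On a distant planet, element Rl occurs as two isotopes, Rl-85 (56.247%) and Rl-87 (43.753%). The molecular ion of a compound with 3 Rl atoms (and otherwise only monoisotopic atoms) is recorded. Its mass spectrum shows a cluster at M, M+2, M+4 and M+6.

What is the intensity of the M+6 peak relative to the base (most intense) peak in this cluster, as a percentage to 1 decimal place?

(0.56247 + 0.43753)^3 gives M 0.1780, M+2 0.4153, M+4 0.3230, M+6 0.0838; the largest is M+2.
P(M+2) = C(3,1) × 0.56247^2 × 0.43753^1 = 3 × 0.3163725 × 0.43753 = 0.415267 (base)
P(M+6) = C(3,3) × 0.56247^0 × 0.43753^3 = 1 × 1.0000 × 0.08375746 = 0.083757
Relative intensity = 0.083757 / 0.415267 × 100 = 20.2

20.2%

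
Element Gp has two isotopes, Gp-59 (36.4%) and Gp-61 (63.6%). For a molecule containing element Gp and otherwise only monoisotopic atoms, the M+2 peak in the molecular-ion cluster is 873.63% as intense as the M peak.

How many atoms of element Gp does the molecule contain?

With n Gp atoms, P(M+2)/P(M) = C(n,1)·p^(n−1)q / p^n = n·q/p = n · 0.636/0.364.
n = 8.7363 × 0.364/0.636 = 5.00 ≈ 5

5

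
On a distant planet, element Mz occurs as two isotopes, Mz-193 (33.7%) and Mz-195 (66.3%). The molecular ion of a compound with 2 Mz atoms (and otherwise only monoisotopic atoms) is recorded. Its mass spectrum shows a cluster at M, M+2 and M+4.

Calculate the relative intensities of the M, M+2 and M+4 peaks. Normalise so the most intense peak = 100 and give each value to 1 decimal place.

Expanding (0.337 + 0.663)^2:
P(M) = 0.337^2 = 0.113569
P(M+2) = 2 × 0.337^1 × 0.663^1 = 0.446862
P(M+4) = 0.663^2 = 0.439569
The M+2 peak is largest (0.446862); scaling to 100 gives 25.4 : 100.0 : 98.4.

25.4 : 100.0 : 98.4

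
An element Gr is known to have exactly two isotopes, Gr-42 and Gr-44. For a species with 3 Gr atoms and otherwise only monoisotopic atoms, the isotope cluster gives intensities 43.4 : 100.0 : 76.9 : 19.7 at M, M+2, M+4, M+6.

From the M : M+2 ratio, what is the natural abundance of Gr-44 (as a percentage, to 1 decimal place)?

43.4%

Write p for the Gr-42 fraction. I(M+2)/I(M) = [C(3,1)·p^2·(1−p)] / p^3 = 3·(1−p)/p = 100.0/43.4 = 2.3041
(1−p)/p = 2.3041/3 = 0.7680  ⇒  p = 1/(1 + 0.7680) = 0.5656
Gr-42: 56.6%, Gr-44: 43.4%.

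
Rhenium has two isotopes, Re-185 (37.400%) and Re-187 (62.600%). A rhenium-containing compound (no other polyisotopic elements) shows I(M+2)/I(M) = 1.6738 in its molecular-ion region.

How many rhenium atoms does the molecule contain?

With n Re atoms, P(M+2)/P(M) = C(n,1)·p^(n−1)q / p^n = n·q/p = n · 0.62600/0.37400.
n = 1.6738 × 0.37400/0.62600 = 1.00 ≈ 1

1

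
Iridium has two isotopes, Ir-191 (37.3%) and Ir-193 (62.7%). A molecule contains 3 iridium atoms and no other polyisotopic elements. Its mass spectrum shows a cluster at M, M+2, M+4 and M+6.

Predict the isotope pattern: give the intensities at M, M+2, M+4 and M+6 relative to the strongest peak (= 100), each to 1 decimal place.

The 3 Ir atoms are independent, so intensities follow the terms of (0.373 + 0.627)^3.
P(M) = 0.373^3 = 0.051895
P(M+2) = 3 × 0.373^2 × 0.627^1 = 0.261702
P(M+4) = 3 × 0.373^1 × 0.627^2 = 0.439911
P(M+6) = 0.627^3 = 0.246492
The M+4 peak is largest (0.439911); scaling to 100 gives 11.8 : 59.5 : 100.0 : 56.0.

11.8 : 59.5 : 100.0 : 56.0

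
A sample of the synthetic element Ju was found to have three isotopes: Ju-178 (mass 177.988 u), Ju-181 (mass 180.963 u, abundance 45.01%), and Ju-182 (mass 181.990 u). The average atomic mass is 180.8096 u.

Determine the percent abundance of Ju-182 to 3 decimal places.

Let x and y be the fractions of Ju-178 and Ju-182. Then x + y = 1 − 0.4501 = 0.5499 and 177.988x + 181.990y = 180.8096 − 0.4501×180.963 = 99.3581537.
Substituting: 177.988x + 181.990(0.5499 − x) = 99.3581537
(177.988 − 181.990)x = -0.7181473  ⇒  x = 0.17945, y = 0.37045
Ju-178: 17.945%, Ju-182: 37.045%.

37.045%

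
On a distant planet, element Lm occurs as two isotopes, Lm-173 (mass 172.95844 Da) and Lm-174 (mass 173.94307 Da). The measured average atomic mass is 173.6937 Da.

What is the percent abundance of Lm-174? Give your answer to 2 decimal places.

74.67%

With x = fraction of Lm-173 (so Lm-174 is 1 − x):
172.95844·x + 173.94307·(1 − x) = 173.6937
(172.95844 − 173.94307)·x = 173.6937 − 173.94307
x = -0.24937 / -0.98463 = 0.25326 → 25.33% Lm-173, 74.67% Lm-174.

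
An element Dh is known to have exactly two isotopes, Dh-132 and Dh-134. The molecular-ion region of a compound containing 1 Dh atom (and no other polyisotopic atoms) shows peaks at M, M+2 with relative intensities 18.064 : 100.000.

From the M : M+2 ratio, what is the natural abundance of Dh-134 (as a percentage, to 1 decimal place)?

84.7%

Write p for the Dh-132 fraction. I(M+2)/I(M) = [C(1,1)·p^0·(1−p)] / p^1 = 1·(1−p)/p = 100.000/18.064 = 5.5359
(1−p)/p = 5.5359/1 = 5.5359  ⇒  p = 1/(1 + 5.5359) = 0.1530
Dh-132: 15.3%, Dh-134: 84.7%.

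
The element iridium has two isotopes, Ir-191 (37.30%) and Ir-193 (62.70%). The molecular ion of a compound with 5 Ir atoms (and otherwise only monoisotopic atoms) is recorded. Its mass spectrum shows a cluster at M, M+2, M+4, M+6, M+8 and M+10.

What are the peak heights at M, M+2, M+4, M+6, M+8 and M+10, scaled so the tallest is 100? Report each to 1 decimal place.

2.1 : 17.7 : 59.5 : 100.0 : 84.0 : 28.3

Expanding (0.3730 + 0.6270)^5:
P(M) = 0.3730^5 = 0.007220
P(M+2) = 5 × 0.3730^4 × 0.6270^1 = 0.060684
P(M+4) = 10 × 0.3730^3 × 0.6270^2 = 0.204015
P(M+6) = 10 × 0.3730^2 × 0.6270^3 = 0.342942
P(M+8) = 5 × 0.3730^1 × 0.6270^4 = 0.288237
P(M+10) = 0.6270^5 = 0.096903
The M+6 peak is largest (0.342942); scaling to 100 gives 2.1 : 17.7 : 59.5 : 100.0 : 84.0 : 28.3.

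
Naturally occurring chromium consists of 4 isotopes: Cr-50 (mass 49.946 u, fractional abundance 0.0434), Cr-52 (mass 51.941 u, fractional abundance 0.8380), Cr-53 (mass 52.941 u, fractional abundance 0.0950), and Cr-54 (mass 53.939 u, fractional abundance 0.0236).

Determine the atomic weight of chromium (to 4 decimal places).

51.9966 u

Average mass = Σ (abundance × isotope mass) = 0.0434 × 49.946 + 0.8380 × 51.941 + 0.0950 × 52.941 + 0.0236 × 53.939
= 2.16766 + 43.52656 + 5.02940 + 1.27296 = 51.99658 u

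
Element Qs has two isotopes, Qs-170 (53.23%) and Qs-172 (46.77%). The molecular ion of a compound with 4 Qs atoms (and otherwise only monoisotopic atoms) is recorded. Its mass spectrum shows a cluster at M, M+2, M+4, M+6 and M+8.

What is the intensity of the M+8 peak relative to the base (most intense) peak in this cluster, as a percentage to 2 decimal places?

12.87%

Term probabilities: M 0.0803, M+2 0.2822, M+4 0.3719, M+6 0.2178, M+8 0.0478. Base peak = M+4.
P(M+4) = C(4,2) × 0.5323^2 × 0.4677^2 = 6 × 0.28334329 × 0.21874329 = 0.371877 (base)
P(M+8) = C(4,4) × 0.5323^0 × 0.4677^4 = 1 × 1.0000 × 0.04784863 = 0.047849
Relative intensity = 0.047849 / 0.371877 × 100 = 12.87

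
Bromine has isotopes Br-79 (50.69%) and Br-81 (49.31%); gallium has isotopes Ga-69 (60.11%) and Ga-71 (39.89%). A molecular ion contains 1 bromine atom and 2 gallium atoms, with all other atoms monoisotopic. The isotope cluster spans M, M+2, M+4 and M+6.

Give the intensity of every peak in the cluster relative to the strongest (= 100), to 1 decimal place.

43.5 : 100.0 : 75.3 : 18.6

Bromine pattern (n=1): 0.5069 : 0.4931
Gallium pattern (n=2): 0.36132121 : 0.47955758 : 0.15912121
Convolve the two distributions (both contribute in 2-u steps):
  M: 0.5069×0.36132121 = 0.183154
  M+2: 0.5069×0.47955758 + 0.4931×0.36132121 = 0.421255
  M+4: 0.5069×0.15912121 + 0.4931×0.47955758 = 0.317128
  M+6: 0.4931×0.15912121 = 0.078463
Scale to base peak (0.421255) = 100: 43.5 : 100.0 : 75.3 : 18.6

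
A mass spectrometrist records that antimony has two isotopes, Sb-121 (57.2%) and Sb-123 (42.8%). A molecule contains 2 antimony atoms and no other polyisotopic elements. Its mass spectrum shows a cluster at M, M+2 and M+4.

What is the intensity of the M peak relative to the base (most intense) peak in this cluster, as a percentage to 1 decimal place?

(0.572 + 0.428)^2 gives M 0.3272, M+2 0.4896, M+4 0.1832; the largest is M+2.
P(M+2) = C(2,1) × 0.572^1 × 0.428^1 = 2 × 0.5720 × 0.4280 = 0.489632 (base)
P(M) = C(2,0) × 0.572^2 × 0.428^0 = 1 × 0.327184 × 1.0000 = 0.327184
Relative intensity = 0.327184 / 0.489632 × 100 = 66.8

66.8%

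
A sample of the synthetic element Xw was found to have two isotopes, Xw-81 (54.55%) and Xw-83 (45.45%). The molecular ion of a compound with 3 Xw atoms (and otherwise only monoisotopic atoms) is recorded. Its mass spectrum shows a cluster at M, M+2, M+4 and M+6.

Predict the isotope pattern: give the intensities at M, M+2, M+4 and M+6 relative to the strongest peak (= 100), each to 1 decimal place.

Each Xw atom is independently Xw-81 (p = 0.5455) or Xw-83 (q = 0.4545); the cluster is the binomial expansion (p + q)^3.
P(M) = 0.5455^3 = 0.162325
P(M+2) = 3 × 0.5455^2 × 0.4545^1 = 0.405737
P(M+4) = 3 × 0.5455^1 × 0.4545^2 = 0.338052
P(M+6) = 0.4545^3 = 0.093886
The M+2 peak is largest (0.405737); scaling to 100 gives 40.0 : 100.0 : 83.3 : 23.1.

40.0 : 100.0 : 83.3 : 23.1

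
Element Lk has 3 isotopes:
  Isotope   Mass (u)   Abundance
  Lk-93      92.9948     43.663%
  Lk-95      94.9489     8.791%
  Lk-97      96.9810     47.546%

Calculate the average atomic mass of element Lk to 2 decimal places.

Average mass = Σ (abundance × isotope mass) = 0.43663 × 92.9948 + 0.08791 × 94.9489 + 0.47546 × 96.9810
= 40.60432 + 8.34696 + 46.11059 = 95.06187 u

95.06 u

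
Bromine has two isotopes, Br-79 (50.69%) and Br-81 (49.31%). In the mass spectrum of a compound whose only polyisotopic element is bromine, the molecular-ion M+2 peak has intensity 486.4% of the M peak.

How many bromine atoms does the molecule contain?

The M+2/M ratio from n Br atoms is n · q/p = n · 0.4931/0.5069.
n = 4.864 × 0.5069/0.4931 = 5.00 ≈ 5

5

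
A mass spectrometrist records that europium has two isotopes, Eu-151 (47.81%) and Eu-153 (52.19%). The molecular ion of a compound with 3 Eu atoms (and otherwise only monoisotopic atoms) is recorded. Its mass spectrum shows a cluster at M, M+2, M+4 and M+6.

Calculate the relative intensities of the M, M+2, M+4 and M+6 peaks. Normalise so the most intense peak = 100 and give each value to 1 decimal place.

28.0 : 91.6 : 100.0 : 36.4

The 3 Eu atoms are independent, so intensities follow the terms of (0.4781 + 0.5219)^3.
P(M) = 0.4781^3 = 0.109284
P(M+2) = 3 × 0.4781^2 × 0.5219^1 = 0.357887
P(M+4) = 3 × 0.4781^1 × 0.5219^2 = 0.390674
P(M+6) = 0.5219^3 = 0.142155
The M+4 peak is largest (0.390674); scaling to 100 gives 28.0 : 91.6 : 100.0 : 36.4.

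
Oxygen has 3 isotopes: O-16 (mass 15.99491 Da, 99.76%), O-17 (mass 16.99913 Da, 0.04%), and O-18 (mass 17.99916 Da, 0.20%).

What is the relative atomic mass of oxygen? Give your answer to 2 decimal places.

16.00 Da

Average mass = Σ (abundance × isotope mass) = 0.9976 × 15.99491 + 0.0004 × 16.99913 + 0.0020 × 17.99916
= 15.956522 + 0.006800 + 0.035998 = 15.999320 Da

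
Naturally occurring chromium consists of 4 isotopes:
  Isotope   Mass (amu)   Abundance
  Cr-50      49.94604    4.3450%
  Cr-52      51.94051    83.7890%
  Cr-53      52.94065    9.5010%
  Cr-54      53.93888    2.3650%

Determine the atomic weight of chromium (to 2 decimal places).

The abundance-weighted mean is 0.043450 × 49.94604 + 0.837890 × 51.94051 + 0.095010 × 52.94065 + 0.023650 × 53.93888
= 2.170155 + 43.520434 + 5.029891 + 1.275655 = 51.996135 amu

52.00 amu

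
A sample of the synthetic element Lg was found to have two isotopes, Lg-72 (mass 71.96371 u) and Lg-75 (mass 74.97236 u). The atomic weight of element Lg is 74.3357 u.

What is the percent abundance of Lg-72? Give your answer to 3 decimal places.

With x = fraction of Lg-72 (so Lg-75 is 1 − x):
71.96371·x + 74.97236·(1 − x) = 74.3357
(71.96371 − 74.97236)·x = 74.3357 − 74.97236
x = -0.63666 / -3.00865 = 0.21161 → 21.161% Lg-72, 78.839% Lg-75.

21.161%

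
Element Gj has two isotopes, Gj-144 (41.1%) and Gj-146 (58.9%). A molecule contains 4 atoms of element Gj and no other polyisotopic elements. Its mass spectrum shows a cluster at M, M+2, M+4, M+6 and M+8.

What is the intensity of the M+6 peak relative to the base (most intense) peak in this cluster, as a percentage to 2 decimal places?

95.54%

Term probabilities: M 0.0285, M+2 0.1636, M+4 0.3516, M+6 0.3359, M+8 0.1204. Base peak = M+4.
P(M+4) = C(4,2) × 0.411^2 × 0.589^2 = 6 × 0.168921 × 0.346921 = 0.351613 (base)
P(M+6) = C(4,3) × 0.411^1 × 0.589^3 = 4 × 0.4110 × 0.20433647 = 0.335929
Relative intensity = 0.335929 / 0.351613 × 100 = 95.54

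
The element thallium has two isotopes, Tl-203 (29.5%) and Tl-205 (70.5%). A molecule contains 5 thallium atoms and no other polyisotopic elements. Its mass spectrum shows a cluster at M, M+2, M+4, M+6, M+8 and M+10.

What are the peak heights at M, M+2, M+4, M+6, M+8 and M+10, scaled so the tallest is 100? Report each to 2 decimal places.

Each Tl atom is independently Tl-203 (p = 0.295) or Tl-205 (q = 0.705); the cluster is the binomial expansion (p + q)^5.
P(M) = 0.295^5 = 0.002234
P(M+2) = 5 × 0.295^4 × 0.705^1 = 0.026696
P(M+4) = 10 × 0.295^3 × 0.705^2 = 0.127598
P(M+6) = 10 × 0.295^2 × 0.705^3 = 0.304938
P(M+8) = 5 × 0.295^1 × 0.705^4 = 0.364375
P(M+10) = 0.705^5 = 0.174159
The M+8 peak is largest (0.364375); scaling to 100 gives 0.61 : 7.33 : 35.02 : 83.69 : 100.00 : 47.80.

0.61 : 7.33 : 35.02 : 83.69 : 100.00 : 47.80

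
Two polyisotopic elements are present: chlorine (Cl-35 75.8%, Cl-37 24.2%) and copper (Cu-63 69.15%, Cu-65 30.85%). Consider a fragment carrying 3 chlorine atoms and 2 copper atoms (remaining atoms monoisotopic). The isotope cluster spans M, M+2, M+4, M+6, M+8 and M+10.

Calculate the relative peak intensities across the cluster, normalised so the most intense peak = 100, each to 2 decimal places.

Chlorine pattern (n=3): 0.43551951 : 0.41713346 : 0.13317454 : 0.01417249
Copper pattern (n=2): 0.47817225 : 0.4266555 : 0.09517225
Convolve the two distributions (both contribute in 2-u steps):
  M: 0.43551951×0.47817225 = 0.208253
  M+2: 0.43551951×0.4266555 + 0.41713346×0.47817225 = 0.385278
  M+4: 0.43551951×0.09517225 + 0.41713346×0.4266555 + 0.13317454×0.47817225 = 0.283102
  M+6: 0.41713346×0.09517225 + 0.13317454×0.4266555 + 0.01417249×0.47817225 = 0.103296
  M+8: 0.13317454×0.09517225 + 0.01417249×0.4266555 = 0.018721
  M+10: 0.01417249×0.09517225 = 0.001349
Scale to base peak (0.385278) = 100: 54.05 : 100.00 : 73.48 : 26.81 : 4.86 : 0.35

54.05 : 100.00 : 73.48 : 26.81 : 4.86 : 0.35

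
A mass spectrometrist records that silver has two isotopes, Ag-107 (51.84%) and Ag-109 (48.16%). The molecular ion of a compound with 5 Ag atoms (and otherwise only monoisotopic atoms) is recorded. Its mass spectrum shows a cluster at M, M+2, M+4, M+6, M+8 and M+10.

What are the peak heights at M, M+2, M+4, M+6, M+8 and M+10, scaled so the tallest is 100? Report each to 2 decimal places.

11.59 : 53.82 : 100.00 : 92.90 : 43.15 : 8.02

Expanding (0.5184 + 0.4816)^5:
P(M) = 0.5184^5 = 0.037439
P(M+2) = 5 × 0.5184^4 × 0.4816^1 = 0.173907
P(M+4) = 10 × 0.5184^3 × 0.4816^2 = 0.323123
P(M+6) = 10 × 0.5184^2 × 0.4816^3 = 0.300185
P(M+8) = 5 × 0.5184^1 × 0.4816^4 = 0.139438
P(M+10) = 0.4816^5 = 0.025908
The M+4 peak is largest (0.323123); scaling to 100 gives 11.59 : 53.82 : 100.00 : 92.90 : 43.15 : 8.02.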